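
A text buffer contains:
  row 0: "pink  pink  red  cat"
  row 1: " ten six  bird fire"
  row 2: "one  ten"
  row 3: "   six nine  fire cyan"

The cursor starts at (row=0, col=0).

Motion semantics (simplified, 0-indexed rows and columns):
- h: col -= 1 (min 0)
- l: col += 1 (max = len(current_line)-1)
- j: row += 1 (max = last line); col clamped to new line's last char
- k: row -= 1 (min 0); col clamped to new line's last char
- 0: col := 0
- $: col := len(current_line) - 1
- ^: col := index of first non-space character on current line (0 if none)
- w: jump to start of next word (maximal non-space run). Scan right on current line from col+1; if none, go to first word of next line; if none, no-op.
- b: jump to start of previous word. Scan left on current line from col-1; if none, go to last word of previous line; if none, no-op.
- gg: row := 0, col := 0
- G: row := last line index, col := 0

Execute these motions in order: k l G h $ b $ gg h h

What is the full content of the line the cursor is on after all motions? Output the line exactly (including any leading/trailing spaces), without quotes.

After 1 (k): row=0 col=0 char='p'
After 2 (l): row=0 col=1 char='i'
After 3 (G): row=3 col=0 char='_'
After 4 (h): row=3 col=0 char='_'
After 5 ($): row=3 col=21 char='n'
After 6 (b): row=3 col=18 char='c'
After 7 ($): row=3 col=21 char='n'
After 8 (gg): row=0 col=0 char='p'
After 9 (h): row=0 col=0 char='p'
After 10 (h): row=0 col=0 char='p'

Answer: pink  pink  red  cat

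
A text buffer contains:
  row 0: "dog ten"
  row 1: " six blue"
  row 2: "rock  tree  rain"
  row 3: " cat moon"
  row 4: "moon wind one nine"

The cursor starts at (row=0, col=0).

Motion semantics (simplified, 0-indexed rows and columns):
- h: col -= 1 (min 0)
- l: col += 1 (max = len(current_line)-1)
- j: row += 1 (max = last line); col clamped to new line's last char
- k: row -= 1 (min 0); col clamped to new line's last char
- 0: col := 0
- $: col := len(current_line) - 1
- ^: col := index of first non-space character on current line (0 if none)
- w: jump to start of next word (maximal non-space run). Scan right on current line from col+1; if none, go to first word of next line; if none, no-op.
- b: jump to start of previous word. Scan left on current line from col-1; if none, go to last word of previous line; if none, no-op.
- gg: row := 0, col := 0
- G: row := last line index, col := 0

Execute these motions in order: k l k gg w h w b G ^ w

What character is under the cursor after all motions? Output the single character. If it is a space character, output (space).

After 1 (k): row=0 col=0 char='d'
After 2 (l): row=0 col=1 char='o'
After 3 (k): row=0 col=1 char='o'
After 4 (gg): row=0 col=0 char='d'
After 5 (w): row=0 col=4 char='t'
After 6 (h): row=0 col=3 char='_'
After 7 (w): row=0 col=4 char='t'
After 8 (b): row=0 col=0 char='d'
After 9 (G): row=4 col=0 char='m'
After 10 (^): row=4 col=0 char='m'
After 11 (w): row=4 col=5 char='w'

Answer: w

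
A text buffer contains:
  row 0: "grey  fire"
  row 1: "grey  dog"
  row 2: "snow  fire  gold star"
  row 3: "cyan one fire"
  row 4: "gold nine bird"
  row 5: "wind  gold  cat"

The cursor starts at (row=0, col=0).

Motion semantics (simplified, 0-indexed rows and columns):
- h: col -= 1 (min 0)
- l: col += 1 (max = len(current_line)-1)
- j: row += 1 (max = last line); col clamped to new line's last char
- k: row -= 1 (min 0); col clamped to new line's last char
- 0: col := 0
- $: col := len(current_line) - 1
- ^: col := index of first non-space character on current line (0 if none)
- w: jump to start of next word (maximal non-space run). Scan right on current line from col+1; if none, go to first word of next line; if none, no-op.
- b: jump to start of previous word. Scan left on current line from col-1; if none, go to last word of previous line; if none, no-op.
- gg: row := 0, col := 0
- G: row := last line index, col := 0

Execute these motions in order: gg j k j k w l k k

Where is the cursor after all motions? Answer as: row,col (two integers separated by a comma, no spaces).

Answer: 0,7

Derivation:
After 1 (gg): row=0 col=0 char='g'
After 2 (j): row=1 col=0 char='g'
After 3 (k): row=0 col=0 char='g'
After 4 (j): row=1 col=0 char='g'
After 5 (k): row=0 col=0 char='g'
After 6 (w): row=0 col=6 char='f'
After 7 (l): row=0 col=7 char='i'
After 8 (k): row=0 col=7 char='i'
After 9 (k): row=0 col=7 char='i'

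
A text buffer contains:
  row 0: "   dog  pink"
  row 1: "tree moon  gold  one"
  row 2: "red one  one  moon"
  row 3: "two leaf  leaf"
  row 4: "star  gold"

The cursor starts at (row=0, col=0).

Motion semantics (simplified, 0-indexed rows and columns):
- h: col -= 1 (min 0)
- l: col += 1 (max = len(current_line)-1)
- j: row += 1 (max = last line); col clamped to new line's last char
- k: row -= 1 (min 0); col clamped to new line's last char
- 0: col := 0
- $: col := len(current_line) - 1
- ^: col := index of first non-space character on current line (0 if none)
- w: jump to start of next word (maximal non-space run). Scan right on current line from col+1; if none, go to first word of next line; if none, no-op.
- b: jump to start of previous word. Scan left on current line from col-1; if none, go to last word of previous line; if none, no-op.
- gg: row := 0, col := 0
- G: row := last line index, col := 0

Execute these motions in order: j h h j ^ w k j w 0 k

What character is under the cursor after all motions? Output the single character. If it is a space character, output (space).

Answer: t

Derivation:
After 1 (j): row=1 col=0 char='t'
After 2 (h): row=1 col=0 char='t'
After 3 (h): row=1 col=0 char='t'
After 4 (j): row=2 col=0 char='r'
After 5 (^): row=2 col=0 char='r'
After 6 (w): row=2 col=4 char='o'
After 7 (k): row=1 col=4 char='_'
After 8 (j): row=2 col=4 char='o'
After 9 (w): row=2 col=9 char='o'
After 10 (0): row=2 col=0 char='r'
After 11 (k): row=1 col=0 char='t'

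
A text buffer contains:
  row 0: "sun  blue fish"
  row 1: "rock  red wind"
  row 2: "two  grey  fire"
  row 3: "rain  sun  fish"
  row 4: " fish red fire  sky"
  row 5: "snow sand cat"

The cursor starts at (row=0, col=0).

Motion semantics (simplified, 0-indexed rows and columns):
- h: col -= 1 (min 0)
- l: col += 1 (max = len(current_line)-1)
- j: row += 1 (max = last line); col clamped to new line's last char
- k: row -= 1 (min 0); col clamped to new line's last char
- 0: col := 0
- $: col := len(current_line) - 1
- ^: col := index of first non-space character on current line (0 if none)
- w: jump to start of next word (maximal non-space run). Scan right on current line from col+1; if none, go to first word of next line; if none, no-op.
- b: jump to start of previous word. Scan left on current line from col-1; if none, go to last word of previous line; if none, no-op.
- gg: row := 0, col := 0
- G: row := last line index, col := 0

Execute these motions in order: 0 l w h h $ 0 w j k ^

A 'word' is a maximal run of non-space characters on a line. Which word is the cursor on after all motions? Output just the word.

Answer: sun

Derivation:
After 1 (0): row=0 col=0 char='s'
After 2 (l): row=0 col=1 char='u'
After 3 (w): row=0 col=5 char='b'
After 4 (h): row=0 col=4 char='_'
After 5 (h): row=0 col=3 char='_'
After 6 ($): row=0 col=13 char='h'
After 7 (0): row=0 col=0 char='s'
After 8 (w): row=0 col=5 char='b'
After 9 (j): row=1 col=5 char='_'
After 10 (k): row=0 col=5 char='b'
After 11 (^): row=0 col=0 char='s'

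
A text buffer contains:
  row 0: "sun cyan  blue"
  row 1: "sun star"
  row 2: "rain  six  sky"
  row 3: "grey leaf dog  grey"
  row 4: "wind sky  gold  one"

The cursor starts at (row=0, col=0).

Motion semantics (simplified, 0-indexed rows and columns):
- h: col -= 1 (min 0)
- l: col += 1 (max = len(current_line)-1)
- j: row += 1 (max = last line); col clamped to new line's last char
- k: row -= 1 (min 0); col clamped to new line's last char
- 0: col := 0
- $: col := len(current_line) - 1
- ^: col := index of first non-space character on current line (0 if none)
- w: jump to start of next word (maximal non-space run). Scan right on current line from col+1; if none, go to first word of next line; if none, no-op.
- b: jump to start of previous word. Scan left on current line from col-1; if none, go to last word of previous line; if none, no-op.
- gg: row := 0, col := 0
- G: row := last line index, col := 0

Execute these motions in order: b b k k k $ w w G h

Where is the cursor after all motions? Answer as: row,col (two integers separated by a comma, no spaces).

Answer: 4,0

Derivation:
After 1 (b): row=0 col=0 char='s'
After 2 (b): row=0 col=0 char='s'
After 3 (k): row=0 col=0 char='s'
After 4 (k): row=0 col=0 char='s'
After 5 (k): row=0 col=0 char='s'
After 6 ($): row=0 col=13 char='e'
After 7 (w): row=1 col=0 char='s'
After 8 (w): row=1 col=4 char='s'
After 9 (G): row=4 col=0 char='w'
After 10 (h): row=4 col=0 char='w'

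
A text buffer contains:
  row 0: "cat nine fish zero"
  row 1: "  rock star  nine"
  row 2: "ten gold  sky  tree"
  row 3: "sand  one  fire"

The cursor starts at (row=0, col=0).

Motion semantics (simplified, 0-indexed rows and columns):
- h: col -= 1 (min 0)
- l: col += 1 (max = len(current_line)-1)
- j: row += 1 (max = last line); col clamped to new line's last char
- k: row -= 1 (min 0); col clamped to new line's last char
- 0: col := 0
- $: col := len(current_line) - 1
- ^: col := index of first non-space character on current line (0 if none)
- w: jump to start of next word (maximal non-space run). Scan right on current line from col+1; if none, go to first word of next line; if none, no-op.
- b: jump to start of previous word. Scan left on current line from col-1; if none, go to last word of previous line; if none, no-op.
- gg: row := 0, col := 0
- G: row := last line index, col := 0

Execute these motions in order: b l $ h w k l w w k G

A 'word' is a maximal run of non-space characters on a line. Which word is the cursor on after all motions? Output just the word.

Answer: sand

Derivation:
After 1 (b): row=0 col=0 char='c'
After 2 (l): row=0 col=1 char='a'
After 3 ($): row=0 col=17 char='o'
After 4 (h): row=0 col=16 char='r'
After 5 (w): row=1 col=2 char='r'
After 6 (k): row=0 col=2 char='t'
After 7 (l): row=0 col=3 char='_'
After 8 (w): row=0 col=4 char='n'
After 9 (w): row=0 col=9 char='f'
After 10 (k): row=0 col=9 char='f'
After 11 (G): row=3 col=0 char='s'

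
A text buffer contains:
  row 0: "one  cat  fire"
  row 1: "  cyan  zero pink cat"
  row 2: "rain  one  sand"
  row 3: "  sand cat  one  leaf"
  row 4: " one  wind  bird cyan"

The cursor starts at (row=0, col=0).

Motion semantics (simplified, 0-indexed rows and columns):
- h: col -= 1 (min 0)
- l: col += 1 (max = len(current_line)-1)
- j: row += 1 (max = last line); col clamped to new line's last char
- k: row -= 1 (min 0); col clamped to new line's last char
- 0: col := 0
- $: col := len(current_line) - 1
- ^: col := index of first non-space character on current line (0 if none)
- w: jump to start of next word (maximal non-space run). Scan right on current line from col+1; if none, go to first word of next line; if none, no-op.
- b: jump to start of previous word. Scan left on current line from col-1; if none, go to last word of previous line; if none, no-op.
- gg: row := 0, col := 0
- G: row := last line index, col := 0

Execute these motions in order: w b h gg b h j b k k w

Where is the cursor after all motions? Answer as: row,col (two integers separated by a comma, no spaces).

After 1 (w): row=0 col=5 char='c'
After 2 (b): row=0 col=0 char='o'
After 3 (h): row=0 col=0 char='o'
After 4 (gg): row=0 col=0 char='o'
After 5 (b): row=0 col=0 char='o'
After 6 (h): row=0 col=0 char='o'
After 7 (j): row=1 col=0 char='_'
After 8 (b): row=0 col=10 char='f'
After 9 (k): row=0 col=10 char='f'
After 10 (k): row=0 col=10 char='f'
After 11 (w): row=1 col=2 char='c'

Answer: 1,2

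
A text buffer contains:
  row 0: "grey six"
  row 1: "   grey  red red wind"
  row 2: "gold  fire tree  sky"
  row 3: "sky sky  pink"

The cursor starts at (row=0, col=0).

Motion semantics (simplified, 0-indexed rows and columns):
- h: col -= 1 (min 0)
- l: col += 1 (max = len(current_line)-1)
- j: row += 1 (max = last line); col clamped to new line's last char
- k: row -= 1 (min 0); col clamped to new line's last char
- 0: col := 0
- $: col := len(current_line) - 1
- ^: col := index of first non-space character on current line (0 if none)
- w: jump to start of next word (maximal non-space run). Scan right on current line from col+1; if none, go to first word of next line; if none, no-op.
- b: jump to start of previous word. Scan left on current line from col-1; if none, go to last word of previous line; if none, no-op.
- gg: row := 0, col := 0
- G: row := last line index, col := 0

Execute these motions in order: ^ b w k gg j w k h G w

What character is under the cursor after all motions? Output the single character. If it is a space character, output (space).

Answer: s

Derivation:
After 1 (^): row=0 col=0 char='g'
After 2 (b): row=0 col=0 char='g'
After 3 (w): row=0 col=5 char='s'
After 4 (k): row=0 col=5 char='s'
After 5 (gg): row=0 col=0 char='g'
After 6 (j): row=1 col=0 char='_'
After 7 (w): row=1 col=3 char='g'
After 8 (k): row=0 col=3 char='y'
After 9 (h): row=0 col=2 char='e'
After 10 (G): row=3 col=0 char='s'
After 11 (w): row=3 col=4 char='s'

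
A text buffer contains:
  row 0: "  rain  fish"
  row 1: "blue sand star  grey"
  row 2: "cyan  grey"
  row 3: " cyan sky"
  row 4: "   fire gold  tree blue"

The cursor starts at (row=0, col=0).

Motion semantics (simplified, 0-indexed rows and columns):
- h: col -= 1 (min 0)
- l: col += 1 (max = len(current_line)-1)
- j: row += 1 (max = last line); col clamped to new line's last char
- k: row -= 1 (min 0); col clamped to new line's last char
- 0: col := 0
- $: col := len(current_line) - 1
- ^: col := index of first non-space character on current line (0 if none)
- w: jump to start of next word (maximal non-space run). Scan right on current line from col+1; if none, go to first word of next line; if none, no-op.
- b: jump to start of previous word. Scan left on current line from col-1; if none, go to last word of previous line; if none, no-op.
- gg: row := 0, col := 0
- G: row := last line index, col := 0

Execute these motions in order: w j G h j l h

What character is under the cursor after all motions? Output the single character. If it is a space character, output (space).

After 1 (w): row=0 col=2 char='r'
After 2 (j): row=1 col=2 char='u'
After 3 (G): row=4 col=0 char='_'
After 4 (h): row=4 col=0 char='_'
After 5 (j): row=4 col=0 char='_'
After 6 (l): row=4 col=1 char='_'
After 7 (h): row=4 col=0 char='_'

Answer: (space)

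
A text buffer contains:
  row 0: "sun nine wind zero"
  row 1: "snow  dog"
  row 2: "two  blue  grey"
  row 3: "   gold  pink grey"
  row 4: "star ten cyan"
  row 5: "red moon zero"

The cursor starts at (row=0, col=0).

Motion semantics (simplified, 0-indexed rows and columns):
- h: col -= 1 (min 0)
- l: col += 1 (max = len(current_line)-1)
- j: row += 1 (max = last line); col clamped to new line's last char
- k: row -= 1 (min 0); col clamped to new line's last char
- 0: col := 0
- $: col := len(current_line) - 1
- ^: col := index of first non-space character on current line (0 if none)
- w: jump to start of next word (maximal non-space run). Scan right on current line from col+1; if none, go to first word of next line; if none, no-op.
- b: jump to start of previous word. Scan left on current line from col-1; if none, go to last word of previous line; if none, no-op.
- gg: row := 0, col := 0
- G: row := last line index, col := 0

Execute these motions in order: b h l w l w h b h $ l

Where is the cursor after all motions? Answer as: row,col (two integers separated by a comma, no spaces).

After 1 (b): row=0 col=0 char='s'
After 2 (h): row=0 col=0 char='s'
After 3 (l): row=0 col=1 char='u'
After 4 (w): row=0 col=4 char='n'
After 5 (l): row=0 col=5 char='i'
After 6 (w): row=0 col=9 char='w'
After 7 (h): row=0 col=8 char='_'
After 8 (b): row=0 col=4 char='n'
After 9 (h): row=0 col=3 char='_'
After 10 ($): row=0 col=17 char='o'
After 11 (l): row=0 col=17 char='o'

Answer: 0,17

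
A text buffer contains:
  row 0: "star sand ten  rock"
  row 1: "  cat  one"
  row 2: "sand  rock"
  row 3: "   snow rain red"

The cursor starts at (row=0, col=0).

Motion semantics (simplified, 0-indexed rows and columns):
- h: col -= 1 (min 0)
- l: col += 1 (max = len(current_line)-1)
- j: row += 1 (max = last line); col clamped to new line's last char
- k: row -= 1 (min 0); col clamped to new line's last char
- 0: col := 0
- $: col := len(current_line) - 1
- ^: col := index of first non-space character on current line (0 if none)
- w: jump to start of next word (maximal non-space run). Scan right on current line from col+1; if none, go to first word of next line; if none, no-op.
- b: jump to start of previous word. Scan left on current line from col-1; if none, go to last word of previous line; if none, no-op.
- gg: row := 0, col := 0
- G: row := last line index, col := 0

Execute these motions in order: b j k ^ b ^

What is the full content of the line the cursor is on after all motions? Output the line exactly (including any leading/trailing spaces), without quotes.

Answer: star sand ten  rock

Derivation:
After 1 (b): row=0 col=0 char='s'
After 2 (j): row=1 col=0 char='_'
After 3 (k): row=0 col=0 char='s'
After 4 (^): row=0 col=0 char='s'
After 5 (b): row=0 col=0 char='s'
After 6 (^): row=0 col=0 char='s'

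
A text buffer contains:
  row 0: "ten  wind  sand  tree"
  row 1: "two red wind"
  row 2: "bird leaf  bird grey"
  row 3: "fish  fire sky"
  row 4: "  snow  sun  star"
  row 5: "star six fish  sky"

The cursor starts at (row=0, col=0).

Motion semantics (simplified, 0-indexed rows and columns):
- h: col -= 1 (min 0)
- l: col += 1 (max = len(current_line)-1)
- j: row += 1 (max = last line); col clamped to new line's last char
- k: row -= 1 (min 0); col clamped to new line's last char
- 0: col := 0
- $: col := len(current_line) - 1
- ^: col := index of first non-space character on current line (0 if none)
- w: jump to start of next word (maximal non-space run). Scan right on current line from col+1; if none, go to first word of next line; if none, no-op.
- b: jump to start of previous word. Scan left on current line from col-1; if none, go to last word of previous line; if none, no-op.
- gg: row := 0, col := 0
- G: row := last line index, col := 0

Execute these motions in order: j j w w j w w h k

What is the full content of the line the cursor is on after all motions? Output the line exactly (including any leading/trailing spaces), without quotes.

After 1 (j): row=1 col=0 char='t'
After 2 (j): row=2 col=0 char='b'
After 3 (w): row=2 col=5 char='l'
After 4 (w): row=2 col=11 char='b'
After 5 (j): row=3 col=11 char='s'
After 6 (w): row=4 col=2 char='s'
After 7 (w): row=4 col=8 char='s'
After 8 (h): row=4 col=7 char='_'
After 9 (k): row=3 col=7 char='i'

Answer: fish  fire sky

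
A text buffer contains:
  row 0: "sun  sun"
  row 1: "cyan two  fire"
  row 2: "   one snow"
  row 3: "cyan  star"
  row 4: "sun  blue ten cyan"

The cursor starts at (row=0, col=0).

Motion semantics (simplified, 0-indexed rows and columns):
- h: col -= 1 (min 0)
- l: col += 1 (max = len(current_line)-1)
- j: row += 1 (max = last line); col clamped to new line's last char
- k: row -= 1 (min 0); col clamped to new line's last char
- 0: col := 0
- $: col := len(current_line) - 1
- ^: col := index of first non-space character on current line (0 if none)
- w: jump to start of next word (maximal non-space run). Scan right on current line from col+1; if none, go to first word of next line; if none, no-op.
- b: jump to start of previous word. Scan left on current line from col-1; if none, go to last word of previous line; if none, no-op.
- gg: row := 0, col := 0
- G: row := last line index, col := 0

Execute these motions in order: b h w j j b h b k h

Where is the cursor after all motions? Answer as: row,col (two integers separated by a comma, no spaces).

Answer: 0,6

Derivation:
After 1 (b): row=0 col=0 char='s'
After 2 (h): row=0 col=0 char='s'
After 3 (w): row=0 col=5 char='s'
After 4 (j): row=1 col=5 char='t'
After 5 (j): row=2 col=5 char='e'
After 6 (b): row=2 col=3 char='o'
After 7 (h): row=2 col=2 char='_'
After 8 (b): row=1 col=10 char='f'
After 9 (k): row=0 col=7 char='n'
After 10 (h): row=0 col=6 char='u'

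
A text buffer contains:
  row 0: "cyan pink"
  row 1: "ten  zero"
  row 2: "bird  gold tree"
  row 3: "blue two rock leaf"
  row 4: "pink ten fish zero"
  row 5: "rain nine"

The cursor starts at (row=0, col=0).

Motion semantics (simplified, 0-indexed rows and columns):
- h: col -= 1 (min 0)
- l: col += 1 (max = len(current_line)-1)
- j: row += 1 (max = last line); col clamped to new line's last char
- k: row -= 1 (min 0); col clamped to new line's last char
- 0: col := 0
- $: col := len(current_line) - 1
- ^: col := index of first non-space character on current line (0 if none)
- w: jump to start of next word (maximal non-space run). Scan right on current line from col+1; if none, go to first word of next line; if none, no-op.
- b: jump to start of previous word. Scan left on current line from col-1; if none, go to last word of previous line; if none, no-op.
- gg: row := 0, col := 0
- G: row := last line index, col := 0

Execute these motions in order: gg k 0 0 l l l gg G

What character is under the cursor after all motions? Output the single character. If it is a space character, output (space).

Answer: r

Derivation:
After 1 (gg): row=0 col=0 char='c'
After 2 (k): row=0 col=0 char='c'
After 3 (0): row=0 col=0 char='c'
After 4 (0): row=0 col=0 char='c'
After 5 (l): row=0 col=1 char='y'
After 6 (l): row=0 col=2 char='a'
After 7 (l): row=0 col=3 char='n'
After 8 (gg): row=0 col=0 char='c'
After 9 (G): row=5 col=0 char='r'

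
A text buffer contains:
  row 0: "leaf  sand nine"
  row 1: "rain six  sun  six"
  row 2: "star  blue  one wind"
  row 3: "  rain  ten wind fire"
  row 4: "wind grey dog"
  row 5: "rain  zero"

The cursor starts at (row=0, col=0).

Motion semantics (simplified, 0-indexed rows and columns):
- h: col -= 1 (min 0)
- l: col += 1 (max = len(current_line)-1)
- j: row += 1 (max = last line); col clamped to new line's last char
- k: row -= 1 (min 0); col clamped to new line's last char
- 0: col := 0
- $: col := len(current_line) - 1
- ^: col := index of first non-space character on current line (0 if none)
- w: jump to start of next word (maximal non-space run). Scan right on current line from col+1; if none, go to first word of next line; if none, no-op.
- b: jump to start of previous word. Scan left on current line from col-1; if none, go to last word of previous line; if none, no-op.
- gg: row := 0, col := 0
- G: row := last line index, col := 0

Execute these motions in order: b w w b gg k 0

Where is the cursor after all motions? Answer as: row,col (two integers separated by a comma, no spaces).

Answer: 0,0

Derivation:
After 1 (b): row=0 col=0 char='l'
After 2 (w): row=0 col=6 char='s'
After 3 (w): row=0 col=11 char='n'
After 4 (b): row=0 col=6 char='s'
After 5 (gg): row=0 col=0 char='l'
After 6 (k): row=0 col=0 char='l'
After 7 (0): row=0 col=0 char='l'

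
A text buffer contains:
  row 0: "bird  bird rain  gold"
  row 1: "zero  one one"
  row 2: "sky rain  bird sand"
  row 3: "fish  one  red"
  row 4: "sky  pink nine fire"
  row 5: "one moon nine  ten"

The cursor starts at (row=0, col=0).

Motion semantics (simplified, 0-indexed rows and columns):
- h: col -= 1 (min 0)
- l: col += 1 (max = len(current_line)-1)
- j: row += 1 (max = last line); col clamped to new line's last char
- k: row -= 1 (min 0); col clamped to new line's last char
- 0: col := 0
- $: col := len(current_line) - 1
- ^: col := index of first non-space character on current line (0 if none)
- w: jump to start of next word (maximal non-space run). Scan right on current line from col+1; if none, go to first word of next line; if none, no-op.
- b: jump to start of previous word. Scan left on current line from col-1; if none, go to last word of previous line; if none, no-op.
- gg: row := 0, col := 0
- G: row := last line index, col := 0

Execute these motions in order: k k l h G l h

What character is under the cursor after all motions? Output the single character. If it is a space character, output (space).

Answer: o

Derivation:
After 1 (k): row=0 col=0 char='b'
After 2 (k): row=0 col=0 char='b'
After 3 (l): row=0 col=1 char='i'
After 4 (h): row=0 col=0 char='b'
After 5 (G): row=5 col=0 char='o'
After 6 (l): row=5 col=1 char='n'
After 7 (h): row=5 col=0 char='o'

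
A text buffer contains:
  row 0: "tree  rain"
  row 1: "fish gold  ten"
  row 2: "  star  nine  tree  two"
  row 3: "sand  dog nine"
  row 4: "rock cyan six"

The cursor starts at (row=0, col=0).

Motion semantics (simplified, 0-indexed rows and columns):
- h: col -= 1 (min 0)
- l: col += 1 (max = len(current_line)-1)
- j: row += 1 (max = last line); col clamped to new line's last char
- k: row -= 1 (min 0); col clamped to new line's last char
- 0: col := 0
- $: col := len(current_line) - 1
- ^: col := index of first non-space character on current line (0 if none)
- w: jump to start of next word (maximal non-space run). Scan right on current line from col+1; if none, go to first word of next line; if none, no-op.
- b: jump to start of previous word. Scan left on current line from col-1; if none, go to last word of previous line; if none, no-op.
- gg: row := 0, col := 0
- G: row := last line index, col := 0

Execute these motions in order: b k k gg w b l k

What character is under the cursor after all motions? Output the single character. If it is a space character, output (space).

Answer: r

Derivation:
After 1 (b): row=0 col=0 char='t'
After 2 (k): row=0 col=0 char='t'
After 3 (k): row=0 col=0 char='t'
After 4 (gg): row=0 col=0 char='t'
After 5 (w): row=0 col=6 char='r'
After 6 (b): row=0 col=0 char='t'
After 7 (l): row=0 col=1 char='r'
After 8 (k): row=0 col=1 char='r'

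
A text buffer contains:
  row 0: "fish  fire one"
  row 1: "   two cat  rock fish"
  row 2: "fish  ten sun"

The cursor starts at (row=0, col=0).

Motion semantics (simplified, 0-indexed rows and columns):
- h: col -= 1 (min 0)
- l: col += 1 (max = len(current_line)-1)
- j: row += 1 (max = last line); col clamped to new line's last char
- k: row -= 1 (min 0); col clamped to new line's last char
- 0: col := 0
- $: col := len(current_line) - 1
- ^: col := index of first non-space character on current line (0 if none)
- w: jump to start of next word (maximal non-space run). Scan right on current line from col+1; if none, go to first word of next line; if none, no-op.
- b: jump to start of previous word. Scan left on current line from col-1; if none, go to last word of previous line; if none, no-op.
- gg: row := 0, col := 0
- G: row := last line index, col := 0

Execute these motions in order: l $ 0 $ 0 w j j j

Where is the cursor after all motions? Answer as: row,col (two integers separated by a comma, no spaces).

After 1 (l): row=0 col=1 char='i'
After 2 ($): row=0 col=13 char='e'
After 3 (0): row=0 col=0 char='f'
After 4 ($): row=0 col=13 char='e'
After 5 (0): row=0 col=0 char='f'
After 6 (w): row=0 col=6 char='f'
After 7 (j): row=1 col=6 char='_'
After 8 (j): row=2 col=6 char='t'
After 9 (j): row=2 col=6 char='t'

Answer: 2,6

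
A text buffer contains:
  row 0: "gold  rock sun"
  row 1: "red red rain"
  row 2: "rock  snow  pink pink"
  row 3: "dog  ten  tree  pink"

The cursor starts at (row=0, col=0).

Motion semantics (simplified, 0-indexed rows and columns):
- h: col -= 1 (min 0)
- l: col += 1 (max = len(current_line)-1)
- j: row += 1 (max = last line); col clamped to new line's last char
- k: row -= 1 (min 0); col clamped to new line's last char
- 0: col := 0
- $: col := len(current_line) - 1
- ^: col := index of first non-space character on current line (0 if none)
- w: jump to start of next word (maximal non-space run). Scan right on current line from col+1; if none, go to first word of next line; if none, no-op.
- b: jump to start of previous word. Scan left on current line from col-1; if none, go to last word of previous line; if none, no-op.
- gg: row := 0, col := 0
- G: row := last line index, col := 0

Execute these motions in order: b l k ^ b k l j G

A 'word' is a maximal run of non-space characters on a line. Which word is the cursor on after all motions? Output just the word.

After 1 (b): row=0 col=0 char='g'
After 2 (l): row=0 col=1 char='o'
After 3 (k): row=0 col=1 char='o'
After 4 (^): row=0 col=0 char='g'
After 5 (b): row=0 col=0 char='g'
After 6 (k): row=0 col=0 char='g'
After 7 (l): row=0 col=1 char='o'
After 8 (j): row=1 col=1 char='e'
After 9 (G): row=3 col=0 char='d'

Answer: dog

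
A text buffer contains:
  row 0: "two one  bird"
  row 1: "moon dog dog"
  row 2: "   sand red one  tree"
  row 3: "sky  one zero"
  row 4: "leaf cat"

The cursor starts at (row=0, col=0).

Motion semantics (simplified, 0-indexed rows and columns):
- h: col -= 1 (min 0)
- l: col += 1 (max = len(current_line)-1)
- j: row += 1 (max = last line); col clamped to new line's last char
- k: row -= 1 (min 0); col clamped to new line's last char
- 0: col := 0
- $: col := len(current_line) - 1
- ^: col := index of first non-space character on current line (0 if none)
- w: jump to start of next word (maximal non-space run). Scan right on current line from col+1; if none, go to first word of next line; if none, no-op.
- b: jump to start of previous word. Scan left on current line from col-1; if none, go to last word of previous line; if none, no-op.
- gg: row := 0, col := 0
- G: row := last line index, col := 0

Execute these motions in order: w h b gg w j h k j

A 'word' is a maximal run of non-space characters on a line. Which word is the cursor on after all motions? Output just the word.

Answer: moon

Derivation:
After 1 (w): row=0 col=4 char='o'
After 2 (h): row=0 col=3 char='_'
After 3 (b): row=0 col=0 char='t'
After 4 (gg): row=0 col=0 char='t'
After 5 (w): row=0 col=4 char='o'
After 6 (j): row=1 col=4 char='_'
After 7 (h): row=1 col=3 char='n'
After 8 (k): row=0 col=3 char='_'
After 9 (j): row=1 col=3 char='n'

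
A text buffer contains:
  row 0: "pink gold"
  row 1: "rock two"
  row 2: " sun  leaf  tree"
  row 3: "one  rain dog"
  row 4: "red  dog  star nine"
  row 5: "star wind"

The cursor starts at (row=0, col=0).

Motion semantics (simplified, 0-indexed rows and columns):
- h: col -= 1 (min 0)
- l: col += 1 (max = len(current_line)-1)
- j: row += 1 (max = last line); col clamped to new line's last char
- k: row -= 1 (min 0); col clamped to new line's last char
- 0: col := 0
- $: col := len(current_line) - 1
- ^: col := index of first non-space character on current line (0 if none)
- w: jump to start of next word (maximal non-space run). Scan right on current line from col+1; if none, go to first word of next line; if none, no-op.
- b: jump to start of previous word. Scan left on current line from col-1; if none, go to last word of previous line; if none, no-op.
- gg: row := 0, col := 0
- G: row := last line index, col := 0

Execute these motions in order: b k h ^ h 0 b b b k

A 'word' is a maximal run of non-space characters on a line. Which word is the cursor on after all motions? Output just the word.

After 1 (b): row=0 col=0 char='p'
After 2 (k): row=0 col=0 char='p'
After 3 (h): row=0 col=0 char='p'
After 4 (^): row=0 col=0 char='p'
After 5 (h): row=0 col=0 char='p'
After 6 (0): row=0 col=0 char='p'
After 7 (b): row=0 col=0 char='p'
After 8 (b): row=0 col=0 char='p'
After 9 (b): row=0 col=0 char='p'
After 10 (k): row=0 col=0 char='p'

Answer: pink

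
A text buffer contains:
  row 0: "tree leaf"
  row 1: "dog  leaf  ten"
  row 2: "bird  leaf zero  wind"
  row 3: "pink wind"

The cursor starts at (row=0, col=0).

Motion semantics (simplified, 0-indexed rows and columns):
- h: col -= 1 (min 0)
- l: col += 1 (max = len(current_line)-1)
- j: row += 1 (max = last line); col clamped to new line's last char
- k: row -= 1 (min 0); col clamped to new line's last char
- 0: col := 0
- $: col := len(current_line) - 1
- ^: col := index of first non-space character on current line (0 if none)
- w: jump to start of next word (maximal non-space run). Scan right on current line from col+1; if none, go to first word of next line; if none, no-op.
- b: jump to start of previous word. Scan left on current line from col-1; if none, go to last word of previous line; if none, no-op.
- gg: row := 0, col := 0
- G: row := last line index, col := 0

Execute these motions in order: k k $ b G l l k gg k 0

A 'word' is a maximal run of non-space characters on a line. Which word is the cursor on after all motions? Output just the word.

After 1 (k): row=0 col=0 char='t'
After 2 (k): row=0 col=0 char='t'
After 3 ($): row=0 col=8 char='f'
After 4 (b): row=0 col=5 char='l'
After 5 (G): row=3 col=0 char='p'
After 6 (l): row=3 col=1 char='i'
After 7 (l): row=3 col=2 char='n'
After 8 (k): row=2 col=2 char='r'
After 9 (gg): row=0 col=0 char='t'
After 10 (k): row=0 col=0 char='t'
After 11 (0): row=0 col=0 char='t'

Answer: tree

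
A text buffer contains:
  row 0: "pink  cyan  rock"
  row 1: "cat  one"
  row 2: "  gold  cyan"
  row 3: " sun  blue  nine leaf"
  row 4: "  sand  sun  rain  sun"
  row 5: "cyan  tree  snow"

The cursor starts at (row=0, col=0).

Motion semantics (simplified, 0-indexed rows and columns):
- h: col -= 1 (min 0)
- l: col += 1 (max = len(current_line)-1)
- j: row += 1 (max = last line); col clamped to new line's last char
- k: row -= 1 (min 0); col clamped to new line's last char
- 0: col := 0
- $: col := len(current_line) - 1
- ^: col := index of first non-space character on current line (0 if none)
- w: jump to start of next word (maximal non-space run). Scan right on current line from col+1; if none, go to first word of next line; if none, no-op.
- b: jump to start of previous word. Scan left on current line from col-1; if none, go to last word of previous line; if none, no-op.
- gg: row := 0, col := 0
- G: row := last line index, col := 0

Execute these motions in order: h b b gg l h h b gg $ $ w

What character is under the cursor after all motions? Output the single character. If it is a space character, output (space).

After 1 (h): row=0 col=0 char='p'
After 2 (b): row=0 col=0 char='p'
After 3 (b): row=0 col=0 char='p'
After 4 (gg): row=0 col=0 char='p'
After 5 (l): row=0 col=1 char='i'
After 6 (h): row=0 col=0 char='p'
After 7 (h): row=0 col=0 char='p'
After 8 (b): row=0 col=0 char='p'
After 9 (gg): row=0 col=0 char='p'
After 10 ($): row=0 col=15 char='k'
After 11 ($): row=0 col=15 char='k'
After 12 (w): row=1 col=0 char='c'

Answer: c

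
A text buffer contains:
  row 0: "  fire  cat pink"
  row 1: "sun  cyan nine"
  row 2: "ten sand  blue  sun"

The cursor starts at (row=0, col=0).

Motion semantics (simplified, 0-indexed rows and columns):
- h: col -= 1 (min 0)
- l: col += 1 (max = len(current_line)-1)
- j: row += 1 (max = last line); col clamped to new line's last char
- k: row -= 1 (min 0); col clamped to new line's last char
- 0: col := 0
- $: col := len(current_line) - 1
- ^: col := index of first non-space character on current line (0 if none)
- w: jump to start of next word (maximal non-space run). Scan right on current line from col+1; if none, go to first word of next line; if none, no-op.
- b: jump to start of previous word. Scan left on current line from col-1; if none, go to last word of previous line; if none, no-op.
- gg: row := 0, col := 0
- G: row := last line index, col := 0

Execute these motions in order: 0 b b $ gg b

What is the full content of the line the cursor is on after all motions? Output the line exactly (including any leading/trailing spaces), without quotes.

After 1 (0): row=0 col=0 char='_'
After 2 (b): row=0 col=0 char='_'
After 3 (b): row=0 col=0 char='_'
After 4 ($): row=0 col=15 char='k'
After 5 (gg): row=0 col=0 char='_'
After 6 (b): row=0 col=0 char='_'

Answer:   fire  cat pink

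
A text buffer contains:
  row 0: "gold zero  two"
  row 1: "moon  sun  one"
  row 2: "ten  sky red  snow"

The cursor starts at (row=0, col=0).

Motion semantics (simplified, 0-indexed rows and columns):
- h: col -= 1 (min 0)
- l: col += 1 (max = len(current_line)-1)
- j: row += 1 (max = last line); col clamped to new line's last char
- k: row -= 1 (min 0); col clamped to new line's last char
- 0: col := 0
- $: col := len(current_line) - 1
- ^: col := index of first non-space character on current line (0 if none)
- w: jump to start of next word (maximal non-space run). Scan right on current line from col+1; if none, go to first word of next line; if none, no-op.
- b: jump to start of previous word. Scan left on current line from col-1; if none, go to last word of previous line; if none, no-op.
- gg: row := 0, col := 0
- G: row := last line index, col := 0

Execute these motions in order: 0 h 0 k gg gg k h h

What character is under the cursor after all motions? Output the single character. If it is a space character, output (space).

After 1 (0): row=0 col=0 char='g'
After 2 (h): row=0 col=0 char='g'
After 3 (0): row=0 col=0 char='g'
After 4 (k): row=0 col=0 char='g'
After 5 (gg): row=0 col=0 char='g'
After 6 (gg): row=0 col=0 char='g'
After 7 (k): row=0 col=0 char='g'
After 8 (h): row=0 col=0 char='g'
After 9 (h): row=0 col=0 char='g'

Answer: g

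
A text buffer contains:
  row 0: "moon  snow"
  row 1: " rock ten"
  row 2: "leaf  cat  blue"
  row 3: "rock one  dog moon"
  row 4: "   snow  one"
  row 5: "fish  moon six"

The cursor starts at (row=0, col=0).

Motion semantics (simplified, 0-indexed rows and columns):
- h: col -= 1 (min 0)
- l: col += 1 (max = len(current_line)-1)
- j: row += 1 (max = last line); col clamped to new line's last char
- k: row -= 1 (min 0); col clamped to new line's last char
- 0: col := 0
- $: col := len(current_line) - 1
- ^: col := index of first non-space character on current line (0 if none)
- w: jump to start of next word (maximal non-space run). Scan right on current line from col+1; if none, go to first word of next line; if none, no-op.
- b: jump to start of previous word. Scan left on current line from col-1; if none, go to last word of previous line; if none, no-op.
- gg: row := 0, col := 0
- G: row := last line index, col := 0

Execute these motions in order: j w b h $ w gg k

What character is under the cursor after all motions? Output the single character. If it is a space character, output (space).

Answer: m

Derivation:
After 1 (j): row=1 col=0 char='_'
After 2 (w): row=1 col=1 char='r'
After 3 (b): row=0 col=6 char='s'
After 4 (h): row=0 col=5 char='_'
After 5 ($): row=0 col=9 char='w'
After 6 (w): row=1 col=1 char='r'
After 7 (gg): row=0 col=0 char='m'
After 8 (k): row=0 col=0 char='m'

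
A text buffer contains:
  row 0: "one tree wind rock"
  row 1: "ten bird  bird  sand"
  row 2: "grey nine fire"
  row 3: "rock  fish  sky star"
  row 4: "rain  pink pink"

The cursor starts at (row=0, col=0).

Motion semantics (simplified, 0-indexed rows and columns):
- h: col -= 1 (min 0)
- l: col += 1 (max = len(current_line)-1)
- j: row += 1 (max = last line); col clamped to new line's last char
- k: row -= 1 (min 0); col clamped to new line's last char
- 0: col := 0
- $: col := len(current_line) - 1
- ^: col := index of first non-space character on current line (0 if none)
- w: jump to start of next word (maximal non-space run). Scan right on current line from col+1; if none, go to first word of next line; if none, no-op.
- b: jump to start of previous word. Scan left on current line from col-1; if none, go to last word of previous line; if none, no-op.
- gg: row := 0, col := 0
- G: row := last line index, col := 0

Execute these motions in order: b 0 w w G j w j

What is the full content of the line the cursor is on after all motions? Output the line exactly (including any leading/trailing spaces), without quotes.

Answer: rain  pink pink

Derivation:
After 1 (b): row=0 col=0 char='o'
After 2 (0): row=0 col=0 char='o'
After 3 (w): row=0 col=4 char='t'
After 4 (w): row=0 col=9 char='w'
After 5 (G): row=4 col=0 char='r'
After 6 (j): row=4 col=0 char='r'
After 7 (w): row=4 col=6 char='p'
After 8 (j): row=4 col=6 char='p'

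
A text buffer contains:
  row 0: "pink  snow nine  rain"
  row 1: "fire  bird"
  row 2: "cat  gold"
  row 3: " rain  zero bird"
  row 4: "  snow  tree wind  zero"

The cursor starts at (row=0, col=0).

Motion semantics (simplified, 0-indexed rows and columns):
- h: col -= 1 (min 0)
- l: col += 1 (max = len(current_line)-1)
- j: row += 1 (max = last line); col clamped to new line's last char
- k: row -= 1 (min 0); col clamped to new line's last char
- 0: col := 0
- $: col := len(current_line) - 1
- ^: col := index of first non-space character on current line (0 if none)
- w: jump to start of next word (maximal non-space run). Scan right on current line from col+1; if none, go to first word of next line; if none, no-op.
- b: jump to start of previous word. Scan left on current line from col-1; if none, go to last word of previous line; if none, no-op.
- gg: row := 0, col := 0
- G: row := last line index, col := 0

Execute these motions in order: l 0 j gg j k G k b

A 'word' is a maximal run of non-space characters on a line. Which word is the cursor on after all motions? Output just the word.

After 1 (l): row=0 col=1 char='i'
After 2 (0): row=0 col=0 char='p'
After 3 (j): row=1 col=0 char='f'
After 4 (gg): row=0 col=0 char='p'
After 5 (j): row=1 col=0 char='f'
After 6 (k): row=0 col=0 char='p'
After 7 (G): row=4 col=0 char='_'
After 8 (k): row=3 col=0 char='_'
After 9 (b): row=2 col=5 char='g'

Answer: gold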